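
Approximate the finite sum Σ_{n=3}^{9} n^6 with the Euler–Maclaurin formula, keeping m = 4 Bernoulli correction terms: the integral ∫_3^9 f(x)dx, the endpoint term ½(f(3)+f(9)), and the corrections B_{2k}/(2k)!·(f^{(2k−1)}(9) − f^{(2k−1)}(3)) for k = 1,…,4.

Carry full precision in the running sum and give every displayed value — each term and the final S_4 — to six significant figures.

S_4 ≈ 978340

The integral term ∫_3^9 x^6 dx = 682969.
Boundary: ½(f(3) + f(9)) = ½(729.000 + 531441) = 266085.
So far: 949054.
Order-1 term: 1/12 · (354294 − 1458.00) = 29403.0.
After k=1: 978457.
Order-2 term: −1/720 · (87480.0 − 3240.00) = -117.000.
After k=2: 978340.
Order-3 term: 1/30240 · (6480.00 − 2160.00) = 0.142857.
After k=3: 978340.
Order-4 term: −1/1209600 · (0.00000 − 0.00000) = 0.00000.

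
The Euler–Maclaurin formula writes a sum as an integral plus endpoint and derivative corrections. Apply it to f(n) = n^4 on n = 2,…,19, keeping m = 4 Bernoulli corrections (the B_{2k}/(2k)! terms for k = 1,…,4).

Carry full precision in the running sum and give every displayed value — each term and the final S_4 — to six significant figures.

The integral term ∫_2^19 x^4 dx = 495213.
Endpoint term: (f(2) + f(19))/2 = (16.0000 + 130321)/2 = 65168.5.
Integral + boundary = 560382.
k=1: B_{2}/(2)! × [f^{(1)}(19) − f^{(1)}(2)] = 1/12 × (27436.0 − 32.0000) = 2283.67.
Partial sum through k=1: 562666.
k=2: B_{4}/(4)! × [f^{(3)}(19) − f^{(3)}(2)] = −1/720 × (456.000 − 48.0000) = -0.566667.
Partial sum through k=2: 562665.
k=3: B_{6}/(6)! × [f^{(5)}(19) − f^{(5)}(2)] = 1/30240 × (0.00000 − 0.00000) = 0.00000.
Partial sum through k=3: 562665.
k=4: B_{8}/(8)! × [f^{(7)}(19) − f^{(7)}(2)] = −1/1209600 × (0.00000 − 0.00000) = 0.00000.

S_4 ≈ 562665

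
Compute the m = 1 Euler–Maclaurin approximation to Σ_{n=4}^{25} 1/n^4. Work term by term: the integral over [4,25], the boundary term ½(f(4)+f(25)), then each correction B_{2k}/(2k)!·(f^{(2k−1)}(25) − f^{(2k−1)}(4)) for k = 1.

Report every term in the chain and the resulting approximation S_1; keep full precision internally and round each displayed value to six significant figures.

S_1 ≈ 0.00746689

∫_4^25 1/x^4 dx evaluates to 0.00518700.
Endpoint term: (f(4) + f(25))/2 = (0.00390625 + 2.56000e-06)/2 = 0.00195441.
So far: 0.00714140.
Order-1 term: 1/12 · (-4.09600e-07 − (-0.00390625)) = 0.000325487.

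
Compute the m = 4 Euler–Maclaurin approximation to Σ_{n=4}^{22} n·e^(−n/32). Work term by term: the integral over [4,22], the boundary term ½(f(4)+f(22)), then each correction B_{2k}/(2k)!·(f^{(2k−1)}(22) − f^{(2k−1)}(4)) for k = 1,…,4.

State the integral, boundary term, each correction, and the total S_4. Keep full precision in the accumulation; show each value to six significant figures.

S_4 ≈ 154.988

∫_4^22 x·e^(−x/32) dx evaluates to 147.743.
Boundary: ½(f(4) + f(22)) = ½(3.52999 + 11.0623) = 7.29614.
Integral + boundary = 155.040.
Order-1 term: 1/12 · (0.157135 − 0.772185) = -0.0512542.
Partial sum through k=1: 154.988.
Order-2 term: −1/720 · (0.00113554 − 0.00247771) = 1.86412e-06.
Partial sum through k=2: 154.988.
Order-3 term: 1/30240 · (2.06801e-06 − 4.10287e-06) = -6.72905e-11.
Partial sum through k=3: 154.988.
Order-4 term: −1/1209600 · (2.95613e-09 − 5.65049e-09) = 2.22748e-15.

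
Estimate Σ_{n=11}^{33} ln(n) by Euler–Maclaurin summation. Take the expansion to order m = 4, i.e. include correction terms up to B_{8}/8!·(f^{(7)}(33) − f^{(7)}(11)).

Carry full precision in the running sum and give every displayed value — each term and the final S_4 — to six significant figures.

S_4 ≈ 69.9501

Integral: ∫_11^33 ln(x) dx = 67.0079.
½[f(11) + f(33)] = ½[2.39790 + 3.49651] = 2.94720.
Integral + boundary = 69.9551.
k=1: B_{2}/(2)! × [f^{(1)}(33) − f^{(1)}(11)] = 1/12 × (0.0303030 − 0.0909091) = -0.00505051.
Partial sum through k=1: 69.9501.
k=2: B_{4}/(4)! × [f^{(3)}(33) − f^{(3)}(11)] = −1/720 × (5.56529e-05 − 0.00150263) = 2.00969e-06.
Partial sum through k=2: 69.9501.
k=3: B_{6}/(6)! × [f^{(5)}(33) − f^{(5)}(11)] = 1/30240 × (6.13256e-07 − 0.000149021) = -4.90767e-09.
Partial sum through k=3: 69.9501.
k=4: B_{8}/(8)! × [f^{(7)}(33) − f^{(7)}(11)] = −1/1209600 × (1.68941e-08 − 3.69474e-05) = 3.05312e-11.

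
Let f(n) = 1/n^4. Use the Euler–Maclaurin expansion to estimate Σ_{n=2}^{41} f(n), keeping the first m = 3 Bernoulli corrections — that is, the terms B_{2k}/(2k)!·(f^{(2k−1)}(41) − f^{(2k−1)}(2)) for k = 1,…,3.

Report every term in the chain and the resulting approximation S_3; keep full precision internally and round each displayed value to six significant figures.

S_3 ≈ 0.0824606

Integral: ∫_2^41 1/x^4 dx = 0.0416618.
Endpoint term: (f(2) + f(41))/2 = (0.0625000 + 3.53887e-07)/2 = 0.0312502.
Integral + boundary = 0.0729120.
k=1: B_{2}/(2)! × [f^{(1)}(41) − f^{(1)}(2)] = 1/12 × (-3.45256e-08 − (-0.125000)) = 0.0104167.
Running total after k=1: 0.0833287.
k=2: B_{4}/(4)! × [f^{(3)}(41) − f^{(3)}(2)] = −1/720 × (-6.16161e-10 − (-0.937500)) = -0.00130208.
Running total after k=2: 0.0820266.
k=3: B_{6}/(6)! × [f^{(5)}(41) − f^{(5)}(2)] = 1/30240 × (-2.05265e-11 − (-13.1250)) = 0.000434028.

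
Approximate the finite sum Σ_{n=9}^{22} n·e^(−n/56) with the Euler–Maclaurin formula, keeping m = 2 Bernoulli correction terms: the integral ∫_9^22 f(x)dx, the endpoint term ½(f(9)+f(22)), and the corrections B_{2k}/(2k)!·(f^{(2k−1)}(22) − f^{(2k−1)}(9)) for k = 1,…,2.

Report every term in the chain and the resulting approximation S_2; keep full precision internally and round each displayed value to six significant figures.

The integral term ∫_9^22 x·e^(−x/56) dx = 150.642.
Endpoint term: (f(9) + f(22))/2 = (7.66382 + 14.8528)/2 = 11.2583.
Integral + boundary = 161.900.
k=1: B_{2}/(2)! × [f^{(1)}(22) − f^{(1)}(9)] = 1/12 × (0.409897 − 0.714681) = -0.0253987.
After k=1: 161.875.
k=2: B_{4}/(4)! × [f^{(3)}(22) − f^{(3)}(9)] = −1/720 × (0.000561272 − 0.000770967) = 2.91243e-07.

S_2 ≈ 161.875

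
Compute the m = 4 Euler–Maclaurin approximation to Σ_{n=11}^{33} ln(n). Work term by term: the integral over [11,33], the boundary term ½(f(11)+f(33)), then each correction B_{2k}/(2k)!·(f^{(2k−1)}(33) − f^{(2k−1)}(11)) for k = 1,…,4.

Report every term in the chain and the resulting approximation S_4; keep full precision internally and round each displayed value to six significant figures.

S_4 ≈ 69.9501

∫_11^33 ln(x) dx evaluates to 67.0079.
½[f(11) + f(33)] = ½[2.39790 + 3.49651] = 2.94720.
Running total after boundary: 69.9551.
Order-1 term: 1/12 · (0.0303030 − 0.0909091) = -0.00505051.
After k=1: 69.9501.
Order-2 term: −1/720 · (5.56529e-05 − 0.00150263) = 2.00969e-06.
After k=2: 69.9501.
Order-3 term: 1/30240 · (6.13256e-07 − 0.000149021) = -4.90767e-09.
After k=3: 69.9501.
Order-4 term: −1/1209600 · (1.68941e-08 − 3.69474e-05) = 3.05312e-11.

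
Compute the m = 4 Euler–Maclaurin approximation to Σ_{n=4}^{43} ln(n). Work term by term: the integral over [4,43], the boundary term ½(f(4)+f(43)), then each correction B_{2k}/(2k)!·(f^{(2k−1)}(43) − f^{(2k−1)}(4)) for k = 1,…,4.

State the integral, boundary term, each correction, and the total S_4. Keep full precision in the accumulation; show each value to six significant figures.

S_4 ≈ 119.741

The integral term ∫_4^43 ln(x) dx = 117.186.
½[f(4) + f(43)] = ½[1.38629 + 3.76120] = 2.57375.
Running total after boundary: 119.760.
k=1: B_{2}/(2)! × [f^{(1)}(43) − f^{(1)}(4)] = 1/12 × (0.0232558 − 0.250000) = -0.0188953.
Running total after k=1: 119.741.
k=2: B_{4}/(4)! × [f^{(3)}(43) − f^{(3)}(4)] = −1/720 × (2.51550e-05 − 0.0312500) = 4.33678e-05.
Running total after k=2: 119.741.
k=3: B_{6}/(6)! × [f^{(5)}(43) − f^{(5)}(4)] = 1/30240 × (1.63256e-07 − 0.0234375) = -7.75044e-07.
Running total after k=3: 119.741.
k=4: B_{8}/(8)! × [f^{(7)}(43) − f^{(7)}(4)] = −1/1209600 × (2.64883e-09 − 0.0439453) = 3.63304e-08.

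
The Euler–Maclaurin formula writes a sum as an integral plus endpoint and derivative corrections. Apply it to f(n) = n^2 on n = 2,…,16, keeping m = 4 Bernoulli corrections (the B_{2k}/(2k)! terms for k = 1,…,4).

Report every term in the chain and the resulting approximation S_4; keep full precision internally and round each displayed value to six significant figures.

Integral: ∫_2^16 x^2 dx = 1362.67.
Endpoint term: (f(2) + f(16))/2 = (4.00000 + 256.000)/2 = 130.000.
So far: 1492.67.
Correction k=1: B_{2}/2! · (f^{(1)}(16) − f^{(1)}(2)) = 1/12 · (32.0000 − 4.00000) = 2.33333.
After k=1: 1495.00.
Correction k=2: B_{4}/4! · (f^{(3)}(16) − f^{(3)}(2)) = −1/720 · (0.00000 − 0.00000) = 0.00000.
After k=2: 1495.00.
Correction k=3: B_{6}/6! · (f^{(5)}(16) − f^{(5)}(2)) = 1/30240 · (0.00000 − 0.00000) = 0.00000.
After k=3: 1495.00.
Correction k=4: B_{8}/8! · (f^{(7)}(16) − f^{(7)}(2)) = −1/1209600 · (0.00000 − 0.00000) = 0.00000.

S_4 ≈ 1495.00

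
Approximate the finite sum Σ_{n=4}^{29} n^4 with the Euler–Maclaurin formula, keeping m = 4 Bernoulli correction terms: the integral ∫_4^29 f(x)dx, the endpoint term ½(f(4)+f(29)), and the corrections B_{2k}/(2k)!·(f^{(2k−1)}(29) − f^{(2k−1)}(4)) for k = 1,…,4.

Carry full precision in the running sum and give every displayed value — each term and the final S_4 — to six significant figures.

∫_4^29 x^4 dx evaluates to 4.10202e+06.
½[f(4) + f(29)] = ½[256.000 + 707281] = 353768.
So far: 4.45579e+06.
Correction k=1: B_{2}/2! · (f^{(1)}(29) − f^{(1)}(4)) = 1/12 · (97556.0 − 256.000) = 8108.33.
Partial sum through k=1: 4.46390e+06.
Correction k=2: B_{4}/4! · (f^{(3)}(29) − f^{(3)}(4)) = −1/720 · (696.000 − 96.0000) = -0.833333.
Partial sum through k=2: 4.46390e+06.
Correction k=3: B_{6}/6! · (f^{(5)}(29) − f^{(5)}(4)) = 1/30240 · (0.00000 − 0.00000) = 0.00000.
Partial sum through k=3: 4.46390e+06.
Correction k=4: B_{8}/8! · (f^{(7)}(29) − f^{(7)}(4)) = −1/1209600 · (0.00000 − 0.00000) = 0.00000.

S_4 ≈ 4.46390e+06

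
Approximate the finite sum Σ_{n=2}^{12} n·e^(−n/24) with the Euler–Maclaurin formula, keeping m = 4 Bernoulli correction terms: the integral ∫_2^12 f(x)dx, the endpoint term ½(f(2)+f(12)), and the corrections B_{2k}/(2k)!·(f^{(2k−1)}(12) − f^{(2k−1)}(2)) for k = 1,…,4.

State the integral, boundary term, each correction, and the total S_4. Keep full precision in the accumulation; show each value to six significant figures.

∫_2^12 x·e^(−x/24) dx evaluates to 50.0652.
Boundary: ½(f(2) + f(12)) = ½(1.84009 + 7.27837) = 4.55923.
Integral + boundary = 54.6245.
k=1: B_{2}/(2)! × [f^{(1)}(12) − f^{(1)}(2)] = 1/12 × (0.303265 − 0.843374) = -0.0450091.
Partial sum through k=1: 54.5794.
k=2: B_{4}/(4)! × [f^{(3)}(12) − f^{(3)}(2)] = −1/720 × (0.00263251 − 0.00465879) = 2.81428e-06.
Partial sum through k=2: 54.5794.
k=3: B_{6}/(6)! × [f^{(5)}(12) − f^{(5)}(2)] = 1/30240 × (8.22660e-06 − 1.36344e-05) = -1.78828e-10.
Partial sum through k=3: 54.5794.
k=4: B_{8}/(8)! × [f^{(7)}(12) − f^{(7)}(2)] = −1/1209600 × (2.06300e-08 − 3.32995e-08) = 1.04742e-14.

S_4 ≈ 54.5794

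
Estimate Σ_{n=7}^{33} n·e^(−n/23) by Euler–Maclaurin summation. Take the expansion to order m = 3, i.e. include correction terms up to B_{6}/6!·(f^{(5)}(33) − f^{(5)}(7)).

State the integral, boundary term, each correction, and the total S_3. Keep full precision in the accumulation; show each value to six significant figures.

S_3 ≈ 208.648

∫_7^33 x·e^(−x/23) dx evaluates to 202.188.
Endpoint term: (f(7) + f(33))/2 = (5.16323 + 7.85952)/2 = 6.51137.
So far: 208.699.
k=1: B_{2}/(2)! × [f^{(1)}(33) − f^{(1)}(7)] = 1/12 × (-0.103551 − 0.513116) = -0.0513889.
Partial sum through k=1: 208.648.
k=2: B_{4}/(4)! × [f^{(3)}(33) − f^{(3)}(7)] = −1/720 × (0.000704694 − 0.00375865) = 4.24160e-06.
Partial sum through k=2: 208.648.
k=3: B_{6}/(6)! × [f^{(5)}(33) − f^{(5)}(7)] = 1/30240 × (3.03429e-06 − 1.23768e-05) = -3.08945e-10.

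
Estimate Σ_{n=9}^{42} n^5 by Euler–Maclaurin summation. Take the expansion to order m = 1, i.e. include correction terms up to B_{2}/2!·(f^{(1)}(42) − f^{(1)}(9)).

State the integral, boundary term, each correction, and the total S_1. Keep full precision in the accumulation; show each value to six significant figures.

S_1 ≈ 9.81419e+08

Integral: ∫_9^42 x^5 dx = 9.14750e+08.
½[f(9) + f(42)] = ½[59049.0 + 1.30691e+08] = 6.53751e+07.
Running total after boundary: 9.80125e+08.
Correction k=1: B_{2}/2! · (f^{(1)}(42) − f^{(1)}(9)) = 1/12 · (1.55585e+07 − 32805.0) = 1.29381e+06.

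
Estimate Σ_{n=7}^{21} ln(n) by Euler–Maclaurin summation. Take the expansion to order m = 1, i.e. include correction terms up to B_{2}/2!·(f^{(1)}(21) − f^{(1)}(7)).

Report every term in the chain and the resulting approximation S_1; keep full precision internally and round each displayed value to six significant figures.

S_1 ≈ 38.8009

Integral: ∫_7^21 ln(x) dx = 36.3136.
Endpoint term: (f(7) + f(21))/2 = (1.94591 + 3.04452)/2 = 2.49522.
So far: 38.8088.
k=1: B_{2}/(2)! × [f^{(1)}(21) − f^{(1)}(7)] = 1/12 × (0.0476190 − 0.142857) = -0.00793651.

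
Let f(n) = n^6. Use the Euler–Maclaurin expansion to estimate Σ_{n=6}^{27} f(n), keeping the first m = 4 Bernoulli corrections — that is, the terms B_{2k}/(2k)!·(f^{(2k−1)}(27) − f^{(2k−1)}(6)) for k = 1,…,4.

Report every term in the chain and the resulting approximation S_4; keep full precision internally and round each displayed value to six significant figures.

∫_6^27 x^6 dx evaluates to 1.49430e+09.
Boundary: ½(f(6) + f(27)) = ½(46656.0 + 3.87420e+08) = 1.93734e+08.
So far: 1.68803e+09.
Order-1 term: 1/12 · (8.60934e+07 − 46656.0) = 7.17057e+06.
Running total after k=1: 1.69520e+09.
Order-2 term: −1/720 · (2.36196e+06 − 25920.0) = -3244.50.
Running total after k=2: 1.69520e+09.
Order-3 term: 1/30240 · (19440.0 − 4320.00) = 0.500000.
Running total after k=3: 1.69520e+09.
Order-4 term: −1/1209600 · (0.00000 − 0.00000) = 0.00000.

S_4 ≈ 1.69520e+09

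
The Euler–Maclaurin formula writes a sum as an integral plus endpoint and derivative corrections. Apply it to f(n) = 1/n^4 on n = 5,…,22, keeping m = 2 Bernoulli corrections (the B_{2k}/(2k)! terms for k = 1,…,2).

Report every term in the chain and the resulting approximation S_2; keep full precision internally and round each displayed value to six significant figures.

S_2 ≈ 0.00354197

The integral term ∫_5^22 1/x^4 dx = 0.00263536.
Boundary: ½(f(5) + f(22)) = ½(0.00160000 + 4.26883e-06) = 0.000802134.
Running total after boundary: 0.00343750.
k=1: B_{2}/(2)! × [f^{(1)}(22) − f^{(1)}(5)] = 1/12 × (-7.76152e-07 − (-0.00128000)) = 0.000106602.
Running total after k=1: 0.00354410.
k=2: B_{4}/(4)! × [f^{(3)}(22) − f^{(3)}(5)] = −1/720 × (-4.81086e-08 − (-0.00153600)) = -2.13327e-06.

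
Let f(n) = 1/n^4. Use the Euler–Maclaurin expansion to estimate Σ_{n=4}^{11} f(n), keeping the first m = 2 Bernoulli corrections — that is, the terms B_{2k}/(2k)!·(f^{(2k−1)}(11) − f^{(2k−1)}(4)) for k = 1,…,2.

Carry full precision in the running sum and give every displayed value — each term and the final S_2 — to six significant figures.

Integral: ∫_4^11 1/x^4 dx = 0.00495790.
½[f(4) + f(11)] = ½[0.00390625 + 6.83013e-05] = 0.00198728.
Running total after boundary: 0.00694517.
Correction k=1: B_{2}/2! · (f^{(1)}(11) − f^{(1)}(4)) = 1/12 · (-2.48369e-05 − (-0.00390625)) = 0.000323451.
Running total after k=1: 0.00726862.
Correction k=2: B_{4}/4! · (f^{(3)}(11) − f^{(3)}(4)) = −1/720 · (-6.15790e-06 − (-0.00732422)) = -1.01640e-05.

S_2 ≈ 0.00725846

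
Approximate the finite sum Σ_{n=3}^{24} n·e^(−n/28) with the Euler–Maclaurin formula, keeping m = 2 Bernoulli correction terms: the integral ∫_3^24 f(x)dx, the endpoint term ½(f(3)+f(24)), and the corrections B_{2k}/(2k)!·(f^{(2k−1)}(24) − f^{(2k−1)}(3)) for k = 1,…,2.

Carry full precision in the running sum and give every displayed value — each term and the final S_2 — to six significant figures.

S_2 ≈ 168.300

The integral term ∫_3^24 x·e^(−x/28) dx = 161.922.
½[f(3) + f(24)] = ½[2.69519 + 10.1849] = 6.44007.
Integral + boundary = 168.362.
k=1: B_{2}/(2)! × [f^{(1)}(24) − f^{(1)}(3)] = 1/12 × (0.0606247 − 0.802140) = -0.0617930.
Running total after k=1: 168.300.
k=2: B_{4}/(4)! × [f^{(3)}(24) − f^{(3)}(3)] = −1/720 × (0.00115991 − 0.00331497) = 2.99313e-06.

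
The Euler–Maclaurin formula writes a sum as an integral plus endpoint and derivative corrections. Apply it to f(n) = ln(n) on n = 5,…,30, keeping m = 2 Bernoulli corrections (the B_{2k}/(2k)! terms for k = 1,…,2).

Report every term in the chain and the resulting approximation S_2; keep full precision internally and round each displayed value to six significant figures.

S_2 ≈ 71.4802

The integral term ∫_5^30 ln(x) dx = 68.9887.
Endpoint term: (f(5) + f(30))/2 = (1.60944 + 3.40120)/2 = 2.50532.
Integral + boundary = 71.4940.
k=1: B_{2}/(2)! × [f^{(1)}(30) − f^{(1)}(5)] = 1/12 × (0.0333333 − 0.200000) = -0.0138889.
Running total after k=1: 71.4802.
k=2: B_{4}/(4)! × [f^{(3)}(30) − f^{(3)}(5)] = −1/720 × (7.40741e-05 − 0.0160000) = 2.21193e-05.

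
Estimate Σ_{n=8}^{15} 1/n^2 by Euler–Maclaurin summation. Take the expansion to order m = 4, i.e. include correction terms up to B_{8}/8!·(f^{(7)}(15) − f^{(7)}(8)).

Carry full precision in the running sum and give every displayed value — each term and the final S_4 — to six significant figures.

The integral term ∫_8^15 1/x^2 dx = 0.0583333.
Endpoint term: (f(8) + f(15))/2 = (0.0156250 + 0.00444444)/2 = 0.0100347.
So far: 0.0683681.
Order-1 term: 1/12 · (-0.000592593 − (-0.00390625)) = 0.000276138.
Running total after k=1: 0.0686442.
Order-2 term: −1/720 · (-3.16049e-05 − (-0.000732422)) = -9.73357e-07.
Running total after k=2: 0.0686432.
Order-3 term: 1/30240 · (-4.21399e-06 − (-0.000343323)) = 1.12139e-08.
Running total after k=3: 0.0686432.
Order-4 term: −1/1209600 · (-1.04882e-06 − (-0.000300407)) = -2.47486e-10.

S_4 ≈ 0.0686432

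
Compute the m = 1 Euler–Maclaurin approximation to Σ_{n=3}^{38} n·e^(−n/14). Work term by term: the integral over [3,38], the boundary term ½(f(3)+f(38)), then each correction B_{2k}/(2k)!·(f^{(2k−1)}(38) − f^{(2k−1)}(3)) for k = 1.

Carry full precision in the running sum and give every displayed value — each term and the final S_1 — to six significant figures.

Integral: ∫_3^38 x·e^(−x/14) dx = 143.862.
Endpoint term: (f(3) + f(38))/2 = (2.42135 + 2.51759)/2 = 2.46947.
Integral + boundary = 146.332.
k=1: B_{2}/(2)! × [f^{(1)}(38) − f^{(1)}(3)] = 1/12 × (-0.113575 − 0.634164) = -0.0623116.

S_1 ≈ 146.270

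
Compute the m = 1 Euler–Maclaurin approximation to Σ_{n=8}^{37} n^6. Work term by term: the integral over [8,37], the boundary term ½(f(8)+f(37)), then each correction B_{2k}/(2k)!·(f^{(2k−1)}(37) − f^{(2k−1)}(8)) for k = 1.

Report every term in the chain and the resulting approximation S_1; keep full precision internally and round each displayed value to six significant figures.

S_1 ≈ 1.48790e+10

The integral term ∫_8^37 x^6 dx = 1.35614e+10.
½[f(8) + f(37)] = ½[262144 + 2.56573e+09] = 1.28299e+09.
So far: 1.48444e+10.
Correction k=1: B_{2}/2! · (f^{(1)}(37) − f^{(1)}(8)) = 1/12 · (4.16064e+08 − 196608) = 3.46556e+07.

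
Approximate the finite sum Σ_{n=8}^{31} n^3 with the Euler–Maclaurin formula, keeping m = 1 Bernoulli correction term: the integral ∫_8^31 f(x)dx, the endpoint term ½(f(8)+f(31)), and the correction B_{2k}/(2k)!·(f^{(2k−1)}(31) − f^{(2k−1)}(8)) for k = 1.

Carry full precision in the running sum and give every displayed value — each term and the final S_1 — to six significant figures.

Integral: ∫_8^31 x^3 dx = 229856.
½[f(8) + f(31)] = ½[512.000 + 29791.0] = 15151.5.
Integral + boundary = 245008.
k=1: B_{2}/(2)! × [f^{(1)}(31) − f^{(1)}(8)] = 1/12 × (2883.00 − 192.000) = 224.250.

S_1 ≈ 245232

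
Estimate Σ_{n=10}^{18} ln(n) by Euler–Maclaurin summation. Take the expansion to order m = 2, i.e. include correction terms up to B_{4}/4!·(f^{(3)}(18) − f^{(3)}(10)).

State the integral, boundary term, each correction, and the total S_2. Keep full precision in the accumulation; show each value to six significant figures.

The integral term ∫_10^18 ln(x) dx = 21.0008.
½[f(10) + f(18)] = ½[2.30259 + 2.89037] = 2.59648.
Running total after boundary: 23.5973.
Order-1 term: 1/12 · (0.0555556 − 0.100000) = -0.00370370.
Partial sum through k=1: 23.5936.
Order-2 term: −1/720 · (0.000342936 − 0.00200000) = 2.30148e-06.

S_2 ≈ 23.5936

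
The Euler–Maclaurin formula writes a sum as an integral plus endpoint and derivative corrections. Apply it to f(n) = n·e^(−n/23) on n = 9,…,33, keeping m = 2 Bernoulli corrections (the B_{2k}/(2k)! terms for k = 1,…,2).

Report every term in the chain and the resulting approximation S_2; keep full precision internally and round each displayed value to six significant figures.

S_2 ≈ 197.835

Integral: ∫_9^33 x·e^(−x/23) dx = 190.905.
Endpoint term: (f(9) + f(33))/2 = (6.08557 + 7.85952)/2 = 6.97254.
So far: 197.878.
Correction k=1: B_{2}/2! · (f^{(1)}(33) − f^{(1)}(9)) = 1/12 · (-0.103551 − 0.411584) = -0.0429279.
Running total after k=1: 197.835.
Correction k=2: B_{4}/4! · (f^{(3)}(33) − f^{(3)}(9)) = −1/720 · (0.000704694 − 0.00333447) = 3.65246e-06.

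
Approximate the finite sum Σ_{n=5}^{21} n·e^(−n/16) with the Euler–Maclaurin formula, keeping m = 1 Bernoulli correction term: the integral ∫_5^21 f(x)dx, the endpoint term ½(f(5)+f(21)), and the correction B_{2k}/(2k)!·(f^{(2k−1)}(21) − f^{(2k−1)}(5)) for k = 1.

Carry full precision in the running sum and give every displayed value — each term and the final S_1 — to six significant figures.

S_1 ≈ 91.0944

∫_5^21 x·e^(−x/16) dx evaluates to 86.4882.
Boundary: ½(f(5) + f(21)) = ½(3.65808 + 5.65207) = 4.65508.
Integral + boundary = 91.1433.
Correction k=1: B_{2}/2! · (f^{(1)}(21) − f^{(1)}(5)) = 1/12 · (-0.0841082 − 0.502986) = -0.0489245.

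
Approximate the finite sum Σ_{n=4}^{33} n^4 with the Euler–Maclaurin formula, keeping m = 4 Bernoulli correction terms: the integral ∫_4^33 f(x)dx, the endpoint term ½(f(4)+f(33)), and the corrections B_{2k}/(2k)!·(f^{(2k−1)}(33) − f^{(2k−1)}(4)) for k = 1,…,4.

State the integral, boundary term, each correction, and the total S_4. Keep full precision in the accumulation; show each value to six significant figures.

S_4 ≈ 8.43192e+06

Integral: ∫_4^33 x^4 dx = 7.82687e+06.
Boundary: ½(f(4) + f(33)) = ½(256.000 + 1.18592e+06) = 593088.
Running total after boundary: 8.41996e+06.
Correction k=1: B_{2}/2! · (f^{(1)}(33) − f^{(1)}(4)) = 1/12 · (143748 − 256.000) = 11957.7.
Partial sum through k=1: 8.43192e+06.
Correction k=2: B_{4}/4! · (f^{(3)}(33) − f^{(3)}(4)) = −1/720 · (792.000 − 96.0000) = -0.966667.
Partial sum through k=2: 8.43192e+06.
Correction k=3: B_{6}/6! · (f^{(5)}(33) − f^{(5)}(4)) = 1/30240 · (0.00000 − 0.00000) = 0.00000.
Partial sum through k=3: 8.43192e+06.
Correction k=4: B_{8}/8! · (f^{(7)}(33) − f^{(7)}(4)) = −1/1209600 · (0.00000 − 0.00000) = 0.00000.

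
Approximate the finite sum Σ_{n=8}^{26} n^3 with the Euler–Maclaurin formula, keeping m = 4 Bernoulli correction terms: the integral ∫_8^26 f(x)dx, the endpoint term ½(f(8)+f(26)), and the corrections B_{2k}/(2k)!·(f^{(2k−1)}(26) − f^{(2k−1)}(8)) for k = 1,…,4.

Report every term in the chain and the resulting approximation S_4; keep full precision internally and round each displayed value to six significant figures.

S_4 ≈ 122417

The integral term ∫_8^26 x^3 dx = 113220.
Endpoint term: (f(8) + f(26))/2 = (512.000 + 17576.0)/2 = 9044.00.
Running total after boundary: 122264.
Correction k=1: B_{2}/2! · (f^{(1)}(26) − f^{(1)}(8)) = 1/12 · (2028.00 − 192.000) = 153.000.
Running total after k=1: 122417.
Correction k=2: B_{4}/4! · (f^{(3)}(26) − f^{(3)}(8)) = −1/720 · (6.00000 − 6.00000) = 0.00000.
Running total after k=2: 122417.
Correction k=3: B_{6}/6! · (f^{(5)}(26) − f^{(5)}(8)) = 1/30240 · (0.00000 − 0.00000) = 0.00000.
Running total after k=3: 122417.
Correction k=4: B_{8}/8! · (f^{(7)}(26) − f^{(7)}(8)) = −1/1209600 · (0.00000 − 0.00000) = 0.00000.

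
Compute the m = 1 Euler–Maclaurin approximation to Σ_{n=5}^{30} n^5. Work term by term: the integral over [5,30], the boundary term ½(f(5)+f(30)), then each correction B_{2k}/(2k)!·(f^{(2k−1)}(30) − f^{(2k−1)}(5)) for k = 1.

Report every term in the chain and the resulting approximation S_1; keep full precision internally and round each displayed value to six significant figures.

The integral term ∫_5^30 x^5 dx = 1.21497e+08.
Boundary: ½(f(5) + f(30)) = ½(3125.00 + 2.43000e+07) = 1.21516e+07.
Integral + boundary = 1.33649e+08.
Order-1 term: 1/12 · (4.05000e+06 − 3125.00) = 337240.

S_1 ≈ 1.33986e+08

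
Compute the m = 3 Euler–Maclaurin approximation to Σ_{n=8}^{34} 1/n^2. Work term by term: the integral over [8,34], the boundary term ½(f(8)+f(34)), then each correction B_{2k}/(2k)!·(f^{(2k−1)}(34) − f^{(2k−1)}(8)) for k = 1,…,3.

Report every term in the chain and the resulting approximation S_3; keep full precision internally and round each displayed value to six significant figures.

S_3 ≈ 0.104154

The integral term ∫_8^34 1/x^2 dx = 0.0955882.
½[f(8) + f(34)] = ½[0.0156250 + 0.000865052] = 0.00824503.
So far: 0.103833.
Correction k=1: B_{2}/2! · (f^{(1)}(34) − f^{(1)}(8)) = 1/12 · (-5.08854e-05 − (-0.00390625)) = 0.000321280.
Partial sum through k=1: 0.104155.
Correction k=2: B_{4}/4! · (f^{(3)}(34) − f^{(3)}(8)) = −1/720 · (-5.28222e-07 − (-0.000732422)) = -1.01652e-06.
Partial sum through k=2: 0.104154.
Correction k=3: B_{6}/6! · (f^{(5)}(34) − f^{(5)}(8)) = 1/30240 · (-1.37082e-08 − (-0.000343323)) = 1.13528e-08.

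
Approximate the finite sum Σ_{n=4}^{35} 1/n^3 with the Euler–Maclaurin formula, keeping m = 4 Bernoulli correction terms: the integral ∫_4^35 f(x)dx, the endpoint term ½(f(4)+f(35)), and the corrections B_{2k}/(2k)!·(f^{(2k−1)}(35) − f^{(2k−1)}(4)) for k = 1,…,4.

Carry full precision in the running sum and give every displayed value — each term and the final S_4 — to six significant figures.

Integral: ∫_4^35 1/x^3 dx = 0.0308418.
Boundary: ½(f(4) + f(35)) = ½(0.0156250 + 2.33236e-05) = 0.00782416.
Integral + boundary = 0.0386660.
Order-1 term: 1/12 · (-1.99917e-06 − (-0.0117188)) = 0.000976396.
Running total after k=1: 0.0396424.
Order-2 term: −1/720 · (-3.26395e-08 − (-0.0146484)) = -2.03450e-05.
Running total after k=2: 0.0396220.
Order-3 term: 1/30240 · (-1.11907e-09 − (-0.0384521)) = 1.27157e-06.
Running total after k=3: 0.0396233.
Order-4 term: −1/1209600 · (-6.57737e-11 − (-0.173035)) = -1.43051e-07.

S_4 ≈ 0.0396232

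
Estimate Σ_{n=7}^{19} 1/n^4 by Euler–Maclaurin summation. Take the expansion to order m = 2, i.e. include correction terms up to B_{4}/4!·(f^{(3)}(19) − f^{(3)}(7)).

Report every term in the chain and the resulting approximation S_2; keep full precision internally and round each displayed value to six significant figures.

S_2 ≈ 0.00115480

Integral: ∫_7^19 1/x^4 dx = 0.000923219.
Boundary: ½(f(7) + f(19)) = ½(0.000416493 + 7.67336e-06) = 0.000212083.
So far: 0.00113530.
Order-1 term: 1/12 · (-1.61544e-06 − (-0.000237996)) = 1.96984e-05.
Partial sum through k=1: 0.00115500.
Order-2 term: −1/720 · (-1.34247e-07 − (-0.000145712)) = -2.02191e-07.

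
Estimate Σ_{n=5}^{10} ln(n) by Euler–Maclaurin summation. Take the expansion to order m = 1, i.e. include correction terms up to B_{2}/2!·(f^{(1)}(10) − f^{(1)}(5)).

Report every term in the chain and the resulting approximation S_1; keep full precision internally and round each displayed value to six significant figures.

S_1 ≈ 11.9263

Integral: ∫_5^10 ln(x) dx = 9.97866.
½[f(5) + f(10)] = ½[1.60944 + 2.30259] = 1.95601.
Running total after boundary: 11.9347.
k=1: B_{2}/(2)! × [f^{(1)}(10) − f^{(1)}(5)] = 1/12 × (0.100000 − 0.200000) = -0.00833333.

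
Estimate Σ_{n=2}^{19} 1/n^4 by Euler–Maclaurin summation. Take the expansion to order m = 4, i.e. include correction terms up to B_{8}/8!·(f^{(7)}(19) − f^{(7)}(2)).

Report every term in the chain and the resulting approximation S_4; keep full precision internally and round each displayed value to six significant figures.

The integral term ∫_2^19 1/x^4 dx = 0.0416181.
½[f(2) + f(19)] = ½[0.0625000 + 7.67336e-06] = 0.0312538.
Running total after boundary: 0.0728719.
k=1: B_{2}/(2)! × [f^{(1)}(19) − f^{(1)}(2)] = 1/12 × (-1.61544e-06 − (-0.125000)) = 0.0104165.
Running total after k=1: 0.0832884.
k=2: B_{4}/(4)! × [f^{(3)}(19) − f^{(3)}(2)] = −1/720 × (-1.34247e-07 − (-0.937500)) = -0.00130208.
Running total after k=2: 0.0819864.
k=3: B_{6}/(6)! × [f^{(5)}(19) − f^{(5)}(2)] = 1/30240 × (-2.08251e-08 − (-13.1250)) = 0.000434028.
Running total after k=3: 0.0824204.
k=4: B_{8}/(8)! × [f^{(7)}(19) − f^{(7)}(2)] = −1/1209600 × (-5.19185e-09 − (-295.312)) = -0.000244141.

S_4 ≈ 0.0821762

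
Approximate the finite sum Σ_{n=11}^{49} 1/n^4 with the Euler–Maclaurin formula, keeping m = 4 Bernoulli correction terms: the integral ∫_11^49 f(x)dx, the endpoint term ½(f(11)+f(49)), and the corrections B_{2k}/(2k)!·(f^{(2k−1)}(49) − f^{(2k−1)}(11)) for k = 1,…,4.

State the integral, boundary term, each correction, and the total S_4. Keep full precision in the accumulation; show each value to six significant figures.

S_4 ≈ 0.000283902

∫_11^49 1/x^4 dx evaluates to 0.000247605.
Endpoint term: (f(11) + f(49))/2 = (6.83013e-05 + 1.73467e-07)/2 = 3.42374e-05.
Running total after boundary: 0.000281842.
Correction k=1: B_{2}/2! · (f^{(1)}(49) − f^{(1)}(11)) = 1/12 · (-1.41605e-08 − (-2.48369e-05)) = 2.06856e-06.
After k=1: 0.000283911.
Correction k=2: B_{4}/4! · (f^{(3)}(49) − f^{(3)}(11)) = −1/720 · (-1.76933e-10 − (-6.15790e-06)) = -8.55239e-09.
After k=2: 0.000283902.
Correction k=3: B_{6}/6! · (f^{(5)}(49) − f^{(5)}(11)) = 1/30240 · (-4.12672e-12 − (-2.84994e-06)) = 9.42438e-11.
After k=3: 0.000283902.
Correction k=4: B_{8}/8! · (f^{(7)}(49) − f^{(7)}(11)) = −1/1209600 · (-1.54687e-13 − (-2.11979e-06)) = -1.75247e-12.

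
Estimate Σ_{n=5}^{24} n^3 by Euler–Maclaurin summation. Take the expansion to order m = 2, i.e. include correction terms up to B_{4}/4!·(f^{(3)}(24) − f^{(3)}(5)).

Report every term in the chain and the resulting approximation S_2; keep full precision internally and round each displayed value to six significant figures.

∫_5^24 x^3 dx evaluates to 82787.8.
Boundary: ½(f(5) + f(24)) = ½(125.000 + 13824.0) = 6974.50.
So far: 89762.2.
k=1: B_{2}/(2)! × [f^{(1)}(24) − f^{(1)}(5)] = 1/12 × (1728.00 − 75.0000) = 137.750.
Running total after k=1: 89900.0.
k=2: B_{4}/(4)! × [f^{(3)}(24) − f^{(3)}(5)] = −1/720 × (6.00000 − 6.00000) = 0.00000.

S_2 ≈ 89900.0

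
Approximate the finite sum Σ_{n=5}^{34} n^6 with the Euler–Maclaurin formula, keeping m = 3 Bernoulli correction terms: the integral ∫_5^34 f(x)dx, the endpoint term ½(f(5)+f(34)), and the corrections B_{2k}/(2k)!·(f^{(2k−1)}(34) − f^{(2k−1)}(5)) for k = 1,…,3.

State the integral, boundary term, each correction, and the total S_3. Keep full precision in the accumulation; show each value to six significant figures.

S_3 ≈ 8.29844e+09

∫_5^34 x^6 dx evaluates to 7.50332e+09.
½[f(5) + f(34)] = ½[15625.0 + 1.54480e+09] = 7.72410e+08.
So far: 8.27573e+09.
Correction k=1: B_{2}/2! · (f^{(1)}(34) − f^{(1)}(5)) = 1/12 · (2.72613e+08 − 18750.0) = 2.27161e+07.
Running total after k=1: 8.29845e+09.
Correction k=2: B_{4}/4! · (f^{(3)}(34) − f^{(3)}(5)) = −1/720 · (4.71648e+06 − 15000.0) = -6529.83.
Running total after k=2: 8.29844e+09.
Correction k=3: B_{6}/6! · (f^{(5)}(34) − f^{(5)}(5)) = 1/30240 · (24480.0 − 3600.00) = 0.690476.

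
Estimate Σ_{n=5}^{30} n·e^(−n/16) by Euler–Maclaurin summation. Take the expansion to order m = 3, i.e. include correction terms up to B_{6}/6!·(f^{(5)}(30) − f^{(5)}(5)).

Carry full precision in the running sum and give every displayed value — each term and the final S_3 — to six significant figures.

The integral term ∫_5^30 x·e^(−x/16) dx = 132.954.
Endpoint term: (f(5) + f(30))/2 = (3.65808 + 4.60065)/2 = 4.12936.
Integral + boundary = 137.083.
k=1: B_{2}/(2)! × [f^{(1)}(30) − f^{(1)}(5)] = 1/12 × (-0.134186 − 0.502986) = -0.0530976.
Running total after k=1: 137.030.
k=2: B_{4}/(4)! × [f^{(3)}(30) − f^{(3)}(5)] = −1/720 × (0.000673923 − 0.00768054) = 9.73141e-06.
Running total after k=2: 137.030.
k=3: B_{6}/(6)! × [f^{(5)}(30) − f^{(5)}(5)] = 1/30240 × (7.31253e-06 − 5.23292e-05) = -1.48865e-09.

S_3 ≈ 137.030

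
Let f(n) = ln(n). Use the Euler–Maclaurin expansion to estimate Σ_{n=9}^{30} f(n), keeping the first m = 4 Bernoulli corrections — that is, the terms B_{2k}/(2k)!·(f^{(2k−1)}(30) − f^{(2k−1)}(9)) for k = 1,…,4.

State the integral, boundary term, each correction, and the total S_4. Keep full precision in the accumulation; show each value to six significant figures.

S_4 ≈ 64.0536

Integral: ∫_9^30 ln(x) dx = 61.2609.
½[f(9) + f(30)] = ½[2.19722 + 3.40120] = 2.79921.
Running total after boundary: 64.0601.
k=1: B_{2}/(2)! × [f^{(1)}(30) − f^{(1)}(9)] = 1/12 × (0.0333333 − 0.111111) = -0.00648148.
Running total after k=1: 64.0536.
k=2: B_{4}/(4)! × [f^{(3)}(30) − f^{(3)}(9)] = −1/720 × (7.40741e-05 − 0.00274348) = 3.70751e-06.
Running total after k=2: 64.0536.
k=3: B_{6}/(6)! × [f^{(5)}(30) − f^{(5)}(9)] = 1/30240 × (9.87654e-07 − 0.000406442) = -1.34079e-08.
Running total after k=3: 64.0536.
k=4: B_{8}/(8)! × [f^{(7)}(30) − f^{(7)}(9)] = −1/1209600 × (3.29218e-08 − 0.000150534) = 1.24422e-10.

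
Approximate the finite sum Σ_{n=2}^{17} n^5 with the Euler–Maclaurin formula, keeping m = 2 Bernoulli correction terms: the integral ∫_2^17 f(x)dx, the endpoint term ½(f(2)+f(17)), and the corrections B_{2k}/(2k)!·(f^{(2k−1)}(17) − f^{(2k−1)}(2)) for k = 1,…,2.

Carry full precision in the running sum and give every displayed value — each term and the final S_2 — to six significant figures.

S_2 ≈ 4.76763e+06

The integral term ∫_2^17 x^5 dx = 4.02292e+06.
Boundary: ½(f(2) + f(17)) = ½(32.0000 + 1.41986e+06) = 709944.
Running total after boundary: 4.73286e+06.
Correction k=1: B_{2}/2! · (f^{(1)}(17) − f^{(1)}(2)) = 1/12 · (417605 − 80.0000) = 34793.8.
Partial sum through k=1: 4.76766e+06.
Correction k=2: B_{4}/4! · (f^{(3)}(17) − f^{(3)}(2)) = −1/720 · (17340.0 − 240.000) = -23.7500.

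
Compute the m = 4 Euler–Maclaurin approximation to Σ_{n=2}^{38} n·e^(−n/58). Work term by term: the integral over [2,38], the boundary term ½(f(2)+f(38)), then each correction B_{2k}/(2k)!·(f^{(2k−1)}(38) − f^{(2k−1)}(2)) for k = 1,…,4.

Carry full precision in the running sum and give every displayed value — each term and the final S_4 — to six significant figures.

S_4 ≈ 481.062

The integral term ∫_2^38 x·e^(−x/58) dx = 470.291.
Boundary: ½(f(2) + f(38)) = ½(1.93221 + 19.7354) = 10.8338.
Running total after boundary: 481.124.
k=1: B_{2}/(2)! × [f^{(1)}(38) − f^{(1)}(2)] = 1/12 × (0.179087 − 0.932791) = -0.0628087.
Running total after k=1: 481.062.
k=2: B_{4}/(4)! × [f^{(3)}(38) − f^{(3)}(2)] = −1/720 × (0.000362007 − 0.000851665) = 6.80080e-07.
Running total after k=2: 481.062.
k=3: B_{6}/(6)! × [f^{(5)}(38) − f^{(5)}(2)] = 1/30240 × (1.99399e-07 − 4.23913e-07) = -7.42441e-12.
Running total after k=3: 481.062.
k=4: B_{8}/(8)! × [f^{(7)}(38) − f^{(7)}(2)] = −1/1209600 × (8.65594e-11 − 1.76770e-10) = 7.45793e-17.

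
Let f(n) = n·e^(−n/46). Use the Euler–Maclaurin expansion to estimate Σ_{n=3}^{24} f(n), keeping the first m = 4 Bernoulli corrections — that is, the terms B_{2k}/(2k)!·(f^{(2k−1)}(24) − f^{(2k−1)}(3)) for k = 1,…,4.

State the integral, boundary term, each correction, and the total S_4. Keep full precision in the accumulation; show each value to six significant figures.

S_4 ≈ 209.139

∫_3^24 x·e^(−x/46) dx evaluates to 200.661.
½[f(3) + f(24)] = ½[2.81059 + 14.2437] = 8.52715.
Integral + boundary = 209.188.
Correction k=1: B_{2}/2! · (f^{(1)}(24) − f^{(1)}(3)) = 1/12 · (0.283842 − 0.875764) = -0.0493268.
After k=1: 209.139.
Correction k=2: B_{4}/4! · (f^{(3)}(24) − f^{(3)}(3)) = −1/720 · (0.000695093 − 0.00129938) = 8.39290e-07.
After k=2: 209.139.
Correction k=3: B_{6}/6! · (f^{(5)}(24) − f^{(5)}(3)) = 1/30240 · (5.93594e-07 − 1.03255e-06) = -1.45159e-11.
After k=3: 209.139.
Correction k=4: B_{8}/8! · (f^{(7)}(24) − f^{(7)}(3)) = −1/1209600 · (4.05810e-10 − 6.85744e-10) = 2.31427e-16.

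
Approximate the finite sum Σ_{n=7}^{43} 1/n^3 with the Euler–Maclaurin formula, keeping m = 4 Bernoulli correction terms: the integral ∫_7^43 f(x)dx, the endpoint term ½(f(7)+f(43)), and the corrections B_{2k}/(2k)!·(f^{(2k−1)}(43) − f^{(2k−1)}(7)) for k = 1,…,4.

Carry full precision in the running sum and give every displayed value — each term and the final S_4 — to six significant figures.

S_4 ≈ 0.0115010

Integral: ∫_7^43 1/x^3 dx = 0.00993367.
Boundary: ½(f(7) + f(43)) = ½(0.00291545 + 1.25775e-05) = 0.00146401.
Integral + boundary = 0.0113977.
Order-1 term: 1/12 · (-8.77501e-07 − (-0.00124948)) = 0.000104050.
Running total after k=1: 0.0115017.
Order-2 term: −1/720 · (-9.49162e-09 − (-0.000509992)) = -7.08308e-07.
Running total after k=2: 0.0115010.
Order-3 term: 1/30240 · (-2.15602e-10 − (-0.000437136)) = 1.44555e-08.
Running total after k=3: 0.0115010.
Order-4 term: −1/1209600 · (-8.39554e-12 − (-0.000642322)) = -5.31020e-10.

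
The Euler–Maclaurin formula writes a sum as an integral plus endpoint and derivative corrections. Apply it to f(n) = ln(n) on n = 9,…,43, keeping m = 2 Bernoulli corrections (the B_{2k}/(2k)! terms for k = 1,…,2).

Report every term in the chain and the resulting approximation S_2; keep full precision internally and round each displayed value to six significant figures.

S_2 ≈ 110.928

∫_9^43 ln(x) dx evaluates to 107.957.
Boundary: ½(f(9) + f(43)) = ½(2.19722 + 3.76120) = 2.97921.
So far: 110.936.
Correction k=1: B_{2}/2! · (f^{(1)}(43) − f^{(1)}(9)) = 1/12 · (0.0232558 − 0.111111) = -0.00732127.
After k=1: 110.928.
Correction k=2: B_{4}/4! · (f^{(3)}(43) − f^{(3)}(9)) = −1/720 · (2.51550e-05 − 0.00274348) = 3.77546e-06.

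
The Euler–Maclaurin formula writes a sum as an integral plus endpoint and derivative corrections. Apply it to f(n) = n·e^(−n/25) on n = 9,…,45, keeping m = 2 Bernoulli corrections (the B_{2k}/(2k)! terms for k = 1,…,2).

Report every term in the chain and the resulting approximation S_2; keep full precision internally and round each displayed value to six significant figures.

S_2 ≈ 310.562

∫_9^45 x·e^(−x/25) dx evaluates to 303.752.
Boundary: ½(f(9) + f(45)) = ½(6.27909 + 7.43845) = 6.85877.
So far: 310.611.
k=1: B_{2}/(2)! × [f^{(1)}(45) − f^{(1)}(9)] = 1/12 × (-0.132239 − 0.446513) = -0.0482293.
Running total after k=1: 310.562.
k=2: B_{4}/(4)! × [f^{(3)}(45) − f^{(3)}(9)] = −1/720 × (0.000317374 − 0.00294698) = 3.65224e-06.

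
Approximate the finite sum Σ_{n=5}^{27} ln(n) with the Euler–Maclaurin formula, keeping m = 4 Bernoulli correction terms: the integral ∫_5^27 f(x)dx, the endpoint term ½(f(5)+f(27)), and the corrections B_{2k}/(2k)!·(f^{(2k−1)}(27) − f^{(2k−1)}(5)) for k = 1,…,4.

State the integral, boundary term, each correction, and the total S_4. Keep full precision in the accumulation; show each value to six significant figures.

S_4 ≈ 61.3795

Integral: ∫_5^27 ln(x) dx = 58.9404.
Endpoint term: (f(5) + f(27))/2 = (1.60944 + 3.29584)/2 = 2.45264.
Running total after boundary: 61.3930.
Correction k=1: B_{2}/2! · (f^{(1)}(27) − f^{(1)}(5)) = 1/12 · (0.0370370 − 0.200000) = -0.0135802.
After k=1: 61.3795.
Correction k=2: B_{4}/4! · (f^{(3)}(27) − f^{(3)}(5)) = −1/720 · (0.000101611 − 0.0160000) = 2.20811e-05.
After k=2: 61.3795.
Correction k=3: B_{6}/6! · (f^{(5)}(27) − f^{(5)}(5)) = 1/30240 · (1.67260e-06 − 0.00768000) = -2.53913e-07.
After k=3: 61.3795.
Correction k=4: B_{8}/8! · (f^{(7)}(27) − f^{(7)}(5)) = −1/1209600 · (6.88313e-08 − 0.00921600) = 7.61899e-09.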